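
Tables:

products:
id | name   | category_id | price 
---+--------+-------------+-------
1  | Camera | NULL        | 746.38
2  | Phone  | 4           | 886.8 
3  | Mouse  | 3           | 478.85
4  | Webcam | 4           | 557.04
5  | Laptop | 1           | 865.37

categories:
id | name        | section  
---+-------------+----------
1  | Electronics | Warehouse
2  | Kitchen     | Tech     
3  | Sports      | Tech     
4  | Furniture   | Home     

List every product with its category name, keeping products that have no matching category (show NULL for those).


LEFT JOIN keeps every row from products (the left table); where category_id has no match in categories, the category columns become NULL. Walk through each product:
  - product 1 (Camera): category_id=NULL, no match -> kept with NULL
  - product 2 (Phone): category_id=4 -> matches Furniture
  - product 3 (Mouse): category_id=3 -> matches Sports
  - product 4 (Webcam): category_id=4 -> matches Furniture
  - product 5 (Laptop): category_id=1 -> matches Electronics
All 5 rows appear; 1 has NULL category.

SQL:
SELECT a.name, b.name AS category
FROM products a
LEFT JOIN categories b ON a.category_id = b.id

Result:
name   | category   
-------+------------
Camera | NULL       
Phone  | Furniture  
Mouse  | Sports     
Webcam | Furniture  
Laptop | Electronics


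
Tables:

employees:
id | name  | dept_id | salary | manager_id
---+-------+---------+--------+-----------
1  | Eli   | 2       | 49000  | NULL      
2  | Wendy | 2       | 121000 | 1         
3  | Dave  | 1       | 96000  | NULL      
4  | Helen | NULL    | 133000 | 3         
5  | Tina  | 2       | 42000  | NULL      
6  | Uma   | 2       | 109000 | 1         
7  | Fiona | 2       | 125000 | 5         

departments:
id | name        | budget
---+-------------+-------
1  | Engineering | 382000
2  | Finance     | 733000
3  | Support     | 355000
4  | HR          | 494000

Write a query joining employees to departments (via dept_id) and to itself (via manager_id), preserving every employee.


Two LEFT JOINs from the same base table employees: one to departments via dept_id, one to employees itself via manager_id. Both are LEFT so every employee is preserved.
Match against departments:
  - employee 1 (Eli): dept_id=2 -> matches Finance
  - employee 2 (Wendy): dept_id=2 -> matches Finance
  - employee 3 (Dave): dept_id=1 -> matches Engineering
  - employee 4 (Helen): dept_id=NULL, no match -> kept with NULL
  - employee 5 (Tina): dept_id=2 -> matches Finance
  - employee 6 (Uma): dept_id=2 -> matches Finance
  - employee 7 (Fiona): dept_id=2 -> matches Finance
Match against employees (self):
  - employee 1 (Eli): manager_id=NULL -> NULL
  - employee 2 (Wendy): manager_id=1 -> Eli
  - employee 3 (Dave): manager_id=NULL -> NULL
  - employee 4 (Helen): manager_id=3 -> Dave
  - employee 5 (Tina): manager_id=NULL -> NULL
  - employee 6 (Uma): manager_id=1 -> Eli
  - employee 7 (Fiona): manager_id=5 -> Tina

SQL:
SELECT a.name, b.name AS department, c.name AS manager
FROM employees a
LEFT JOIN departments b ON a.dept_id = b.id
LEFT JOIN employees c ON a.manager_id = c.id

Result:
name  | department  | manager
------+-------------+--------
Eli   | Finance     | NULL   
Wendy | Finance     | Eli    
Dave  | Engineering | NULL   
Helen | NULL        | Dave   
Tina  | Finance     | NULL   
Uma   | Finance     | Eli    
Fiona | Finance     | Tina   


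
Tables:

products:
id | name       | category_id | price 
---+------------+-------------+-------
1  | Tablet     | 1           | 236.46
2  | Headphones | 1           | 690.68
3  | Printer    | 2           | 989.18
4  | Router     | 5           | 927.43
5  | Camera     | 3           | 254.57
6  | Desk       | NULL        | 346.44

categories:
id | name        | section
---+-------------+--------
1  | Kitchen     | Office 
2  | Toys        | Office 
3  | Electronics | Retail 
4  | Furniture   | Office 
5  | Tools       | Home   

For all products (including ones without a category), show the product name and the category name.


LEFT JOIN keeps every row from products (the left table); where category_id has no match in categories, the category columns become NULL. Walk through each product:
  - product 1 (Tablet): category_id=1 -> matches Kitchen
  - product 2 (Headphones): category_id=1 -> matches Kitchen
  - product 3 (Printer): category_id=2 -> matches Toys
  - product 4 (Router): category_id=5 -> matches Tools
  - product 5 (Camera): category_id=3 -> matches Electronics
  - product 6 (Desk): category_id=NULL, no match -> kept with NULL
All 6 rows appear; 1 has NULL category.

SQL:
SELECT a.name, b.name AS category
FROM products a
LEFT JOIN categories b ON a.category_id = b.id

Result:
name       | category   
-----------+------------
Tablet     | Kitchen    
Headphones | Kitchen    
Printer    | Toys       
Router     | Tools      
Camera     | Electronics
Desk       | NULL       


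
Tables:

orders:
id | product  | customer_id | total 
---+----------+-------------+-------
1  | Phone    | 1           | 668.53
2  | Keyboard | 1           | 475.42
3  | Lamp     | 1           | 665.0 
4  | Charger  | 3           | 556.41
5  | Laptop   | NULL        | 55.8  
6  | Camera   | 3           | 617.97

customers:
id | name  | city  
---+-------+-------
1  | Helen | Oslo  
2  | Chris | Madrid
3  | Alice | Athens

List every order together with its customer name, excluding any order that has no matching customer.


INNER JOIN keeps only orders rows whose customer_id matches an id in customers. Walk through each order:
  - order 1 (Phone): customer_id=1 -> matches Helen
  - order 2 (Keyboard): customer_id=1 -> matches Helen
  - order 3 (Lamp): customer_id=1 -> matches Helen
  - order 4 (Charger): customer_id=3 -> matches Alice
  - order 5 (Laptop): customer_id=NULL, no match -> dropped
  - order 6 (Camera): customer_id=3 -> matches Alice
So 1 of 6 rows is dropped.

SQL:
SELECT a.product, b.name AS customer
FROM orders a
INNER JOIN customers b ON a.customer_id = b.id

Result:
product  | customer
---------+---------
Phone    | Helen   
Keyboard | Helen   
Lamp     | Helen   
Charger  | Alice   
Camera   | Alice   


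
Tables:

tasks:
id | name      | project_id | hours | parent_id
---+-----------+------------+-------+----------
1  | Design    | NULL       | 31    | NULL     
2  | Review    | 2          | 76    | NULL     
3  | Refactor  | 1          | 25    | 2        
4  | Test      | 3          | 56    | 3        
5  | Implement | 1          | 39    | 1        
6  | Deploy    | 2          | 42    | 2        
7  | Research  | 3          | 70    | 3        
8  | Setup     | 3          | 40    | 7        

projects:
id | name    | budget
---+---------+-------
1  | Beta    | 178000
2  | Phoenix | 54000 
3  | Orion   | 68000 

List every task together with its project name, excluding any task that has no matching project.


INNER JOIN keeps only tasks rows whose project_id matches an id in projects. Walk through each task:
  - task 1 (Design): project_id=NULL, no match -> dropped
  - task 2 (Review): project_id=2 -> matches Phoenix
  - task 3 (Refactor): project_id=1 -> matches Beta
  - task 4 (Test): project_id=3 -> matches Orion
  - task 5 (Implement): project_id=1 -> matches Beta
  - task 6 (Deploy): project_id=2 -> matches Phoenix
  - task 7 (Research): project_id=3 -> matches Orion
  - task 8 (Setup): project_id=3 -> matches Orion
So 1 of 8 rows is dropped.

SQL:
SELECT a.name, b.name AS project
FROM tasks a
INNER JOIN projects b ON a.project_id = b.id

Result:
name      | project
----------+--------
Review    | Phoenix
Refactor  | Beta   
Test      | Orion  
Implement | Beta   
Deploy    | Phoenix
Research  | Orion  
Setup     | Orion  


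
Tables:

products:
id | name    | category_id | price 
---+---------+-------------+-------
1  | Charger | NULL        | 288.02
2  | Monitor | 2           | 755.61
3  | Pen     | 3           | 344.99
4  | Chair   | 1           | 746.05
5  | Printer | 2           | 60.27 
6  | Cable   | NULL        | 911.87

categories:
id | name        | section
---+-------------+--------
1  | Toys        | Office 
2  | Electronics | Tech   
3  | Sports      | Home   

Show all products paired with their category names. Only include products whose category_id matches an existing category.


INNER JOIN keeps only products rows whose category_id matches an id in categories. Walk through each product:
  - product 1 (Charger): category_id=NULL, no match -> dropped
  - product 2 (Monitor): category_id=2 -> matches Electronics
  - product 3 (Pen): category_id=3 -> matches Sports
  - product 4 (Chair): category_id=1 -> matches Toys
  - product 5 (Printer): category_id=2 -> matches Electronics
  - product 6 (Cable): category_id=NULL, no match -> dropped
So 2 of 6 rows are dropped.

SQL:
SELECT a.name, b.name AS category
FROM products a
INNER JOIN categories b ON a.category_id = b.id

Result:
name    | category   
--------+------------
Monitor | Electronics
Pen     | Sports     
Chair   | Toys       
Printer | Electronics


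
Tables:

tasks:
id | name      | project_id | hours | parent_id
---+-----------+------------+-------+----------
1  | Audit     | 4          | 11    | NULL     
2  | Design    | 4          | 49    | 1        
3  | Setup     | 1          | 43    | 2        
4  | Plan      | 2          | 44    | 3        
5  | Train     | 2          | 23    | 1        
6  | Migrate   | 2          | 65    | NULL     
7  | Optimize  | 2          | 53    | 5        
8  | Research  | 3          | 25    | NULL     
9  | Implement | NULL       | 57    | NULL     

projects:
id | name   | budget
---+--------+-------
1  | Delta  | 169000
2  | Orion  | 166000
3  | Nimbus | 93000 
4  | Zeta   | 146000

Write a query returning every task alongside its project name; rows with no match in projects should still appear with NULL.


LEFT JOIN keeps every row from tasks (the left table); where project_id has no match in projects, the project columns become NULL. Walk through each task:
  - task 1 (Audit): project_id=4 -> matches Zeta
  - task 2 (Design): project_id=4 -> matches Zeta
  - task 3 (Setup): project_id=1 -> matches Delta
  - task 4 (Plan): project_id=2 -> matches Orion
  - task 5 (Train): project_id=2 -> matches Orion
  - task 6 (Migrate): project_id=2 -> matches Orion
  - task 7 (Optimize): project_id=2 -> matches Orion
  - task 8 (Research): project_id=3 -> matches Nimbus
  - task 9 (Implement): project_id=NULL, no match -> kept with NULL
All 9 rows appear; 1 has NULL project.

SQL:
SELECT a.name, b.name AS project
FROM tasks a
LEFT JOIN projects b ON a.project_id = b.id

Result:
name      | project
----------+--------
Audit     | Zeta   
Design    | Zeta   
Setup     | Delta  
Plan      | Orion  
Train     | Orion  
Migrate   | Orion  
Optimize  | Orion  
Research  | Nimbus 
Implement | NULL   


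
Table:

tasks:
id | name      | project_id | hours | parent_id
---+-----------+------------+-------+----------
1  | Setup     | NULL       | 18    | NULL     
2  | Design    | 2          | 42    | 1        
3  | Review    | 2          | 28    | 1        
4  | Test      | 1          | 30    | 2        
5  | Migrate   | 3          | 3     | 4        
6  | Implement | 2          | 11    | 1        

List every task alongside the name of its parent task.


This is a self-join: tasks is joined to a second copy of itself, matching each row's parent_id to another row's id. Use LEFT JOIN so rows with parent_id=NULL are kept.
  - task 1 (Setup): parent_id=NULL -> NULL
  - task 2 (Design): parent_id=1 -> Setup
  - task 3 (Review): parent_id=1 -> Setup
  - task 4 (Test): parent_id=2 -> Design
  - task 5 (Migrate): parent_id=4 -> Test
  - task 6 (Implement): parent_id=1 -> Setup

SQL:
SELECT a.name AS item, b.name AS parent
FROM tasks a
LEFT JOIN tasks b ON a.parent_id = b.id

Result:
item      | parent
----------+-------
Setup     | NULL  
Design    | Setup 
Review    | Setup 
Test      | Design
Migrate   | Test  
Implement | Setup 


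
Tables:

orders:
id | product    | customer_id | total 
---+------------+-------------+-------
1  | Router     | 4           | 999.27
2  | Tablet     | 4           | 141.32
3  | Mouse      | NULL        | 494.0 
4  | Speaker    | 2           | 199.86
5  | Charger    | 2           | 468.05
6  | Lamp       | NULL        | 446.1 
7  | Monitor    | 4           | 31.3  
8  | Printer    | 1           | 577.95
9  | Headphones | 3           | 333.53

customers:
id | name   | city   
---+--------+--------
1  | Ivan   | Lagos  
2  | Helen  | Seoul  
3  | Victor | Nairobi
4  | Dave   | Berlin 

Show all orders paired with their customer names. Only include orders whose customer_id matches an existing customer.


INNER JOIN keeps only orders rows whose customer_id matches an id in customers. Walk through each order:
  - order 1 (Router): customer_id=4 -> matches Dave
  - order 2 (Tablet): customer_id=4 -> matches Dave
  - order 3 (Mouse): customer_id=NULL, no match -> dropped
  - order 4 (Speaker): customer_id=2 -> matches Helen
  - order 5 (Charger): customer_id=2 -> matches Helen
  - order 6 (Lamp): customer_id=NULL, no match -> dropped
  - order 7 (Monitor): customer_id=4 -> matches Dave
  - order 8 (Printer): customer_id=1 -> matches Ivan
  - order 9 (Headphones): customer_id=3 -> matches Victor
So 2 of 9 rows are dropped.

SQL:
SELECT a.product, b.name AS customer
FROM orders a
INNER JOIN customers b ON a.customer_id = b.id

Result:
product    | customer
-----------+---------
Router     | Dave    
Tablet     | Dave    
Speaker    | Helen   
Charger    | Helen   
Monitor    | Dave    
Printer    | Ivan    
Headphones | Victor  


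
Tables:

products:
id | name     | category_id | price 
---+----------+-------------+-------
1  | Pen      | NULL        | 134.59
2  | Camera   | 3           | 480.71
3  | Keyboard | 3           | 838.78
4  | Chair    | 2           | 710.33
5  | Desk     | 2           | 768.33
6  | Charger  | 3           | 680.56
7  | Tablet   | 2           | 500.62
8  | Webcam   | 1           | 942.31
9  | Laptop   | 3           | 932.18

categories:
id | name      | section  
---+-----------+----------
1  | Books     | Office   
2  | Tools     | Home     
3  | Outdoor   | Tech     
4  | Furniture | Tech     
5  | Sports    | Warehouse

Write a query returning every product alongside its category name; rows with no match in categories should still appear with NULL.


LEFT JOIN keeps every row from products (the left table); where category_id has no match in categories, the category columns become NULL. Walk through each product:
  - product 1 (Pen): category_id=NULL, no match -> kept with NULL
  - product 2 (Camera): category_id=3 -> matches Outdoor
  - product 3 (Keyboard): category_id=3 -> matches Outdoor
  - product 4 (Chair): category_id=2 -> matches Tools
  - product 5 (Desk): category_id=2 -> matches Tools
  - product 6 (Charger): category_id=3 -> matches Outdoor
  - product 7 (Tablet): category_id=2 -> matches Tools
  - product 8 (Webcam): category_id=1 -> matches Books
  - product 9 (Laptop): category_id=3 -> matches Outdoor
All 9 rows appear; 1 has NULL category.

SQL:
SELECT a.name, b.name AS category
FROM products a
LEFT JOIN categories b ON a.category_id = b.id

Result:
name     | category
---------+---------
Pen      | NULL    
Camera   | Outdoor 
Keyboard | Outdoor 
Chair    | Tools   
Desk     | Tools   
Charger  | Outdoor 
Tablet   | Tools   
Webcam   | Books   
Laptop   | Outdoor 


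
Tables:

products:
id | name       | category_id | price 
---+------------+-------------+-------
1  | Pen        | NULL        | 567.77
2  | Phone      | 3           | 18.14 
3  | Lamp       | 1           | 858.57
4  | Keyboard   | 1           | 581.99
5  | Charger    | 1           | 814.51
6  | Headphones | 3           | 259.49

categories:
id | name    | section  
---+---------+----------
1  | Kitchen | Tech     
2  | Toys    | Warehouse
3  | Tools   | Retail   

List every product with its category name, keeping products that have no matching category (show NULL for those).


LEFT JOIN keeps every row from products (the left table); where category_id has no match in categories, the category columns become NULL. Walk through each product:
  - product 1 (Pen): category_id=NULL, no match -> kept with NULL
  - product 2 (Phone): category_id=3 -> matches Tools
  - product 3 (Lamp): category_id=1 -> matches Kitchen
  - product 4 (Keyboard): category_id=1 -> matches Kitchen
  - product 5 (Charger): category_id=1 -> matches Kitchen
  - product 6 (Headphones): category_id=3 -> matches Tools
All 6 rows appear; 1 has NULL category.

SQL:
SELECT a.name, b.name AS category
FROM products a
LEFT JOIN categories b ON a.category_id = b.id

Result:
name       | category
-----------+---------
Pen        | NULL    
Phone      | Tools   
Lamp       | Kitchen 
Keyboard   | Kitchen 
Charger    | Kitchen 
Headphones | Tools   


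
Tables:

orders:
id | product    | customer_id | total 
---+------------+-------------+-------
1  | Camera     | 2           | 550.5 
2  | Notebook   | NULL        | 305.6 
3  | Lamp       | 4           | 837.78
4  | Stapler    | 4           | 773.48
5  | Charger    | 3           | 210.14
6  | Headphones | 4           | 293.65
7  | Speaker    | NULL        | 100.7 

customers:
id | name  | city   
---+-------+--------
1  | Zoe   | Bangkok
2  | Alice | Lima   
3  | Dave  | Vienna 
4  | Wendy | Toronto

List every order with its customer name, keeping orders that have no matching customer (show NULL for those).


LEFT JOIN keeps every row from orders (the left table); where customer_id has no match in customers, the customer columns become NULL. Walk through each order:
  - order 1 (Camera): customer_id=2 -> matches Alice
  - order 2 (Notebook): customer_id=NULL, no match -> kept with NULL
  - order 3 (Lamp): customer_id=4 -> matches Wendy
  - order 4 (Stapler): customer_id=4 -> matches Wendy
  - order 5 (Charger): customer_id=3 -> matches Dave
  - order 6 (Headphones): customer_id=4 -> matches Wendy
  - order 7 (Speaker): customer_id=NULL, no match -> kept with NULL
All 7 rows appear; 2 have NULL customer.

SQL:
SELECT a.product, b.name AS customer
FROM orders a
LEFT JOIN customers b ON a.customer_id = b.id

Result:
product    | customer
-----------+---------
Camera     | Alice   
Notebook   | NULL    
Lamp       | Wendy   
Stapler    | Wendy   
Charger    | Dave    
Headphones | Wendy   
Speaker    | NULL    


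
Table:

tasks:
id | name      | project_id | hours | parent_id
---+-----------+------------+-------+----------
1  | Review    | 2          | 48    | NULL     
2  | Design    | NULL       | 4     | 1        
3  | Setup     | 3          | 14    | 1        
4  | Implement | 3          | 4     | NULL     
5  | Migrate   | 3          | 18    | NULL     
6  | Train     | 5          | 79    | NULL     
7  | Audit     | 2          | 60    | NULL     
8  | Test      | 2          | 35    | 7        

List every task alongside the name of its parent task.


This is a self-join: tasks is joined to a second copy of itself, matching each row's parent_id to another row's id. Use LEFT JOIN so rows with parent_id=NULL are kept.
  - task 1 (Review): parent_id=NULL -> NULL
  - task 2 (Design): parent_id=1 -> Review
  - task 3 (Setup): parent_id=1 -> Review
  - task 4 (Implement): parent_id=NULL -> NULL
  - task 5 (Migrate): parent_id=NULL -> NULL
  - task 6 (Train): parent_id=NULL -> NULL
  - task 7 (Audit): parent_id=NULL -> NULL
  - task 8 (Test): parent_id=7 -> Audit

SQL:
SELECT a.name AS item, b.name AS parent
FROM tasks a
LEFT JOIN tasks b ON a.parent_id = b.id

Result:
item      | parent
----------+-------
Review    | NULL  
Design    | Review
Setup     | Review
Implement | NULL  
Migrate   | NULL  
Train     | NULL  
Audit     | NULL  
Test      | Audit 


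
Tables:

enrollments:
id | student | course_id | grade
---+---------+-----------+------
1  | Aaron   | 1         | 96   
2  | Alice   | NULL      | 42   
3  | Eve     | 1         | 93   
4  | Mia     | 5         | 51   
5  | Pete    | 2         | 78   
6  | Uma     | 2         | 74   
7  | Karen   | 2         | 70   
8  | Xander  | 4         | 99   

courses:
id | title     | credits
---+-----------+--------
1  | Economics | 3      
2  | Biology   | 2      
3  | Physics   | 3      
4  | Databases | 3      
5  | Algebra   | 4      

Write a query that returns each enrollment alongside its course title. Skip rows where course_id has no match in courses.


INNER JOIN keeps only enrollments rows whose course_id matches an id in courses. Walk through each enrollment:
  - enrollment 1 (Aaron): course_id=1 -> matches Economics
  - enrollment 2 (Alice): course_id=NULL, no match -> dropped
  - enrollment 3 (Eve): course_id=1 -> matches Economics
  - enrollment 4 (Mia): course_id=5 -> matches Algebra
  - enrollment 5 (Pete): course_id=2 -> matches Biology
  - enrollment 6 (Uma): course_id=2 -> matches Biology
  - enrollment 7 (Karen): course_id=2 -> matches Biology
  - enrollment 8 (Xander): course_id=4 -> matches Databases
So 1 of 8 rows is dropped.

SQL:
SELECT a.student, b.title AS course
FROM enrollments a
INNER JOIN courses b ON a.course_id = b.id

Result:
student | course   
--------+----------
Aaron   | Economics
Eve     | Economics
Mia     | Algebra  
Pete    | Biology  
Uma     | Biology  
Karen   | Biology  
Xander  | Databases


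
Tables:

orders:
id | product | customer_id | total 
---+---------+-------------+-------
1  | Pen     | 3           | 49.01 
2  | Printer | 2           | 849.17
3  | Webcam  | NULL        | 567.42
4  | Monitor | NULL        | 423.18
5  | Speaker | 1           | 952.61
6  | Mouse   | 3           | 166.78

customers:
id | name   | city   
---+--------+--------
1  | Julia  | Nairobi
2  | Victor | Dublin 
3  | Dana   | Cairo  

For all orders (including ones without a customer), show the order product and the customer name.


LEFT JOIN keeps every row from orders (the left table); where customer_id has no match in customers, the customer columns become NULL. Walk through each order:
  - order 1 (Pen): customer_id=3 -> matches Dana
  - order 2 (Printer): customer_id=2 -> matches Victor
  - order 3 (Webcam): customer_id=NULL, no match -> kept with NULL
  - order 4 (Monitor): customer_id=NULL, no match -> kept with NULL
  - order 5 (Speaker): customer_id=1 -> matches Julia
  - order 6 (Mouse): customer_id=3 -> matches Dana
All 6 rows appear; 2 have NULL customer.

SQL:
SELECT a.product, b.name AS customer
FROM orders a
LEFT JOIN customers b ON a.customer_id = b.id

Result:
product | customer
--------+---------
Pen     | Dana    
Printer | Victor  
Webcam  | NULL    
Monitor | NULL    
Speaker | Julia   
Mouse   | Dana    


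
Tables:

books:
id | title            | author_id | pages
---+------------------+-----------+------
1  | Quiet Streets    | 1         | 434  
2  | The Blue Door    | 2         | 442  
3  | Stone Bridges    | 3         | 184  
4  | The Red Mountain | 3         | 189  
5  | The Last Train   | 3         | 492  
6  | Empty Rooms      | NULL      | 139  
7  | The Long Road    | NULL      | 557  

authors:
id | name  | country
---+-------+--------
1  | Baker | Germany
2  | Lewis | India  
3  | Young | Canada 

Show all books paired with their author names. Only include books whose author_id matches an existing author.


INNER JOIN keeps only books rows whose author_id matches an id in authors. Walk through each book:
  - book 1 (Quiet Streets): author_id=1 -> matches Baker
  - book 2 (The Blue Door): author_id=2 -> matches Lewis
  - book 3 (Stone Bridges): author_id=3 -> matches Young
  - book 4 (The Red Mountain): author_id=3 -> matches Young
  - book 5 (The Last Train): author_id=3 -> matches Young
  - book 6 (Empty Rooms): author_id=NULL, no match -> dropped
  - book 7 (The Long Road): author_id=NULL, no match -> dropped
So 2 of 7 rows are dropped.

SQL:
SELECT a.title, b.name AS author
FROM books a
INNER JOIN authors b ON a.author_id = b.id

Result:
title            | author
-----------------+-------
Quiet Streets    | Baker 
The Blue Door    | Lewis 
Stone Bridges    | Young 
The Red Mountain | Young 
The Last Train   | Young 


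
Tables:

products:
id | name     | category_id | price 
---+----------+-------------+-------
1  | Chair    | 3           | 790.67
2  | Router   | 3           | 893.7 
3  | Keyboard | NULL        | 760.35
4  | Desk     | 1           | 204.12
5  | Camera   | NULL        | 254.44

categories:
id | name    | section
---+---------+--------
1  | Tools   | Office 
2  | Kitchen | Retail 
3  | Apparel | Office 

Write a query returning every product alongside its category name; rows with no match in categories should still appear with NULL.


LEFT JOIN keeps every row from products (the left table); where category_id has no match in categories, the category columns become NULL. Walk through each product:
  - product 1 (Chair): category_id=3 -> matches Apparel
  - product 2 (Router): category_id=3 -> matches Apparel
  - product 3 (Keyboard): category_id=NULL, no match -> kept with NULL
  - product 4 (Desk): category_id=1 -> matches Tools
  - product 5 (Camera): category_id=NULL, no match -> kept with NULL
All 5 rows appear; 2 have NULL category.

SQL:
SELECT a.name, b.name AS category
FROM products a
LEFT JOIN categories b ON a.category_id = b.id

Result:
name     | category
---------+---------
Chair    | Apparel 
Router   | Apparel 
Keyboard | NULL    
Desk     | Tools   
Camera   | NULL    


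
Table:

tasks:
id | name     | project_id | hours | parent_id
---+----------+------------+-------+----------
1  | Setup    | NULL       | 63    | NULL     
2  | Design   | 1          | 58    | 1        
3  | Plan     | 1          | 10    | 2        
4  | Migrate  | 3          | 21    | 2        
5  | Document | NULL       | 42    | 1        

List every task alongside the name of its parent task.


This is a self-join: tasks is joined to a second copy of itself, matching each row's parent_id to another row's id. Use LEFT JOIN so rows with parent_id=NULL are kept.
  - task 1 (Setup): parent_id=NULL -> NULL
  - task 2 (Design): parent_id=1 -> Setup
  - task 3 (Plan): parent_id=2 -> Design
  - task 4 (Migrate): parent_id=2 -> Design
  - task 5 (Document): parent_id=1 -> Setup

SQL:
SELECT a.name AS item, b.name AS parent
FROM tasks a
LEFT JOIN tasks b ON a.parent_id = b.id

Result:
item     | parent
---------+-------
Setup    | NULL  
Design   | Setup 
Plan     | Design
Migrate  | Design
Document | Setup 


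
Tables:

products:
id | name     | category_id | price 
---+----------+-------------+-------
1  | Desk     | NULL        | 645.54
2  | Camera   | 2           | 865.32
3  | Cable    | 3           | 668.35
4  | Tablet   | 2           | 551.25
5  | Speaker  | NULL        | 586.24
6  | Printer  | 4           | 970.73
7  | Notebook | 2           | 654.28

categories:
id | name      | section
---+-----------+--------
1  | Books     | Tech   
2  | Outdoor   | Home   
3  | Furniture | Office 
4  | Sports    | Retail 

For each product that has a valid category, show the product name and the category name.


INNER JOIN keeps only products rows whose category_id matches an id in categories. Walk through each product:
  - product 1 (Desk): category_id=NULL, no match -> dropped
  - product 2 (Camera): category_id=2 -> matches Outdoor
  - product 3 (Cable): category_id=3 -> matches Furniture
  - product 4 (Tablet): category_id=2 -> matches Outdoor
  - product 5 (Speaker): category_id=NULL, no match -> dropped
  - product 6 (Printer): category_id=4 -> matches Sports
  - product 7 (Notebook): category_id=2 -> matches Outdoor
So 2 of 7 rows are dropped.

SQL:
SELECT a.name, b.name AS category
FROM products a
INNER JOIN categories b ON a.category_id = b.id

Result:
name     | category 
---------+----------
Camera   | Outdoor  
Cable    | Furniture
Tablet   | Outdoor  
Printer  | Sports   
Notebook | Outdoor  


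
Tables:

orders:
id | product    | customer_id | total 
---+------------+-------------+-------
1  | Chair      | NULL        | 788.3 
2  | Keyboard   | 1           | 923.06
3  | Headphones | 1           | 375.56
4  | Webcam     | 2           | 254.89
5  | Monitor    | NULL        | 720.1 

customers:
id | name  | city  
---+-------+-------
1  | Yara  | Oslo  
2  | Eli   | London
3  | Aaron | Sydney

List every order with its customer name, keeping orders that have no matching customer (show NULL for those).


LEFT JOIN keeps every row from orders (the left table); where customer_id has no match in customers, the customer columns become NULL. Walk through each order:
  - order 1 (Chair): customer_id=NULL, no match -> kept with NULL
  - order 2 (Keyboard): customer_id=1 -> matches Yara
  - order 3 (Headphones): customer_id=1 -> matches Yara
  - order 4 (Webcam): customer_id=2 -> matches Eli
  - order 5 (Monitor): customer_id=NULL, no match -> kept with NULL
All 5 rows appear; 2 have NULL customer.

SQL:
SELECT a.product, b.name AS customer
FROM orders a
LEFT JOIN customers b ON a.customer_id = b.id

Result:
product    | customer
-----------+---------
Chair      | NULL    
Keyboard   | Yara    
Headphones | Yara    
Webcam     | Eli     
Monitor    | NULL    


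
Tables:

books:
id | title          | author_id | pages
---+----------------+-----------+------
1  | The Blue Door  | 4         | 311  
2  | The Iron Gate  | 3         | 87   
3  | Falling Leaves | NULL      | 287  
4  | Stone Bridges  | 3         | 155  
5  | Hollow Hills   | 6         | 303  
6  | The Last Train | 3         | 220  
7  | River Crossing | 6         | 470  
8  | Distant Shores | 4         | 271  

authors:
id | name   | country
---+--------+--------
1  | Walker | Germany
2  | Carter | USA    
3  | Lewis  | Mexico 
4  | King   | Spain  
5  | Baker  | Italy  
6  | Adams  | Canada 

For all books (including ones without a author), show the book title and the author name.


LEFT JOIN keeps every row from books (the left table); where author_id has no match in authors, the author columns become NULL. Walk through each book:
  - book 1 (The Blue Door): author_id=4 -> matches King
  - book 2 (The Iron Gate): author_id=3 -> matches Lewis
  - book 3 (Falling Leaves): author_id=NULL, no match -> kept with NULL
  - book 4 (Stone Bridges): author_id=3 -> matches Lewis
  - book 5 (Hollow Hills): author_id=6 -> matches Adams
  - book 6 (The Last Train): author_id=3 -> matches Lewis
  - book 7 (River Crossing): author_id=6 -> matches Adams
  - book 8 (Distant Shores): author_id=4 -> matches King
All 8 rows appear; 1 has NULL author.

SQL:
SELECT a.title, b.name AS author
FROM books a
LEFT JOIN authors b ON a.author_id = b.id

Result:
title          | author
---------------+-------
The Blue Door  | King  
The Iron Gate  | Lewis 
Falling Leaves | NULL  
Stone Bridges  | Lewis 
Hollow Hills   | Adams 
The Last Train | Lewis 
River Crossing | Adams 
Distant Shores | King  


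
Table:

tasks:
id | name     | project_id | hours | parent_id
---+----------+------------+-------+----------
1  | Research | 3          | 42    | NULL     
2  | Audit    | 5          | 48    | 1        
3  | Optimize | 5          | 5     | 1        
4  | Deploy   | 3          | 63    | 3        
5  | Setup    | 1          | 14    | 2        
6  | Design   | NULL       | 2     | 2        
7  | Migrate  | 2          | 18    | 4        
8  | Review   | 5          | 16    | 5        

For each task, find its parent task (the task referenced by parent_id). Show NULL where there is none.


This is a self-join: tasks is joined to a second copy of itself, matching each row's parent_id to another row's id. Use LEFT JOIN so rows with parent_id=NULL are kept.
  - task 1 (Research): parent_id=NULL -> NULL
  - task 2 (Audit): parent_id=1 -> Research
  - task 3 (Optimize): parent_id=1 -> Research
  - task 4 (Deploy): parent_id=3 -> Optimize
  - task 5 (Setup): parent_id=2 -> Audit
  - task 6 (Design): parent_id=2 -> Audit
  - task 7 (Migrate): parent_id=4 -> Deploy
  - task 8 (Review): parent_id=5 -> Setup

SQL:
SELECT a.name AS item, b.name AS parent
FROM tasks a
LEFT JOIN tasks b ON a.parent_id = b.id

Result:
item     | parent  
---------+---------
Research | NULL    
Audit    | Research
Optimize | Research
Deploy   | Optimize
Setup    | Audit   
Design   | Audit   
Migrate  | Deploy  
Review   | Setup   


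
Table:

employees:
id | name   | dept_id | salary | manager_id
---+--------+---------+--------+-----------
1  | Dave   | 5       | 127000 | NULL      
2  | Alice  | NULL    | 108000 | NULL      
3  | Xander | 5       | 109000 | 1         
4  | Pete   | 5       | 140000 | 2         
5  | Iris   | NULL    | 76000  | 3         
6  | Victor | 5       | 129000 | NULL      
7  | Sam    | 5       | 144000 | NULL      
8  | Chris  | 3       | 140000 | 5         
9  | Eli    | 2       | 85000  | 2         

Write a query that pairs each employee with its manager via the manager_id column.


This is a self-join: employees is joined to a second copy of itself, matching each row's manager_id to another row's id. Use LEFT JOIN so rows with manager_id=NULL are kept.
  - employee 1 (Dave): manager_id=NULL -> NULL
  - employee 2 (Alice): manager_id=NULL -> NULL
  - employee 3 (Xander): manager_id=1 -> Dave
  - employee 4 (Pete): manager_id=2 -> Alice
  - employee 5 (Iris): manager_id=3 -> Xander
  - employee 6 (Victor): manager_id=NULL -> NULL
  - employee 7 (Sam): manager_id=NULL -> NULL
  - employee 8 (Chris): manager_id=5 -> Iris
  - employee 9 (Eli): manager_id=2 -> Alice

SQL:
SELECT a.name AS item, b.name AS manager
FROM employees a
LEFT JOIN employees b ON a.manager_id = b.id

Result:
item   | manager
-------+--------
Dave   | NULL   
Alice  | NULL   
Xander | Dave   
Pete   | Alice  
Iris   | Xander 
Victor | NULL   
Sam    | NULL   
Chris  | Iris   
Eli    | Alice  


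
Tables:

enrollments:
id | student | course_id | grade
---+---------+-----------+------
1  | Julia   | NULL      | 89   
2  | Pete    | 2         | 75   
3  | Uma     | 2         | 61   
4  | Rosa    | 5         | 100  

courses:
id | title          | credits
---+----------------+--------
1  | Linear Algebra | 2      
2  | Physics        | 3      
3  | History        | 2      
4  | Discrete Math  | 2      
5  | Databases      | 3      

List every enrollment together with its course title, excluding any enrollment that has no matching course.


INNER JOIN keeps only enrollments rows whose course_id matches an id in courses. Walk through each enrollment:
  - enrollment 1 (Julia): course_id=NULL, no match -> dropped
  - enrollment 2 (Pete): course_id=2 -> matches Physics
  - enrollment 3 (Uma): course_id=2 -> matches Physics
  - enrollment 4 (Rosa): course_id=5 -> matches Databases
So 1 of 4 rows is dropped.

SQL:
SELECT a.student, b.title AS course
FROM enrollments a
INNER JOIN courses b ON a.course_id = b.id

Result:
student | course   
--------+----------
Pete    | Physics  
Uma     | Physics  
Rosa    | Databases


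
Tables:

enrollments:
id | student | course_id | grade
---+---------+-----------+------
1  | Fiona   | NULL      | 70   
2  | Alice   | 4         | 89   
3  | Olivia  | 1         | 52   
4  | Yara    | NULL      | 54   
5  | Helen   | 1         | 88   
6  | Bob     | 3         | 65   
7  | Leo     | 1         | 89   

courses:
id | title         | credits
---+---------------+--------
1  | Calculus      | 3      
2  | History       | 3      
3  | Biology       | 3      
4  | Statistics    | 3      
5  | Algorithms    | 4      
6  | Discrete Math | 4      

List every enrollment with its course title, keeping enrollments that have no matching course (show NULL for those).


LEFT JOIN keeps every row from enrollments (the left table); where course_id has no match in courses, the course columns become NULL. Walk through each enrollment:
  - enrollment 1 (Fiona): course_id=NULL, no match -> kept with NULL
  - enrollment 2 (Alice): course_id=4 -> matches Statistics
  - enrollment 3 (Olivia): course_id=1 -> matches Calculus
  - enrollment 4 (Yara): course_id=NULL, no match -> kept with NULL
  - enrollment 5 (Helen): course_id=1 -> matches Calculus
  - enrollment 6 (Bob): course_id=3 -> matches Biology
  - enrollment 7 (Leo): course_id=1 -> matches Calculus
All 7 rows appear; 2 have NULL course.

SQL:
SELECT a.student, b.title AS course
FROM enrollments a
LEFT JOIN courses b ON a.course_id = b.id

Result:
student | course    
--------+-----------
Fiona   | NULL      
Alice   | Statistics
Olivia  | Calculus  
Yara    | NULL      
Helen   | Calculus  
Bob     | Biology   
Leo     | Calculus  


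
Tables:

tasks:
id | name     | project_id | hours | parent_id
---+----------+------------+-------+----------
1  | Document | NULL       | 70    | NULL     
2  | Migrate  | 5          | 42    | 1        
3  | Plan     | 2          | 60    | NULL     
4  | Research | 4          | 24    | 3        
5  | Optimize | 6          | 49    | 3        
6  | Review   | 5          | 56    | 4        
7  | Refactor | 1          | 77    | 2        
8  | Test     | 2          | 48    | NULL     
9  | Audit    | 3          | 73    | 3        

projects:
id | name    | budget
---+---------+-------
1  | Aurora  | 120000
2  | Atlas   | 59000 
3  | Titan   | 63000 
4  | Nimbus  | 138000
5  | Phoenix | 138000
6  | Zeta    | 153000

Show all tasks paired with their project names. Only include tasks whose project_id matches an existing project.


INNER JOIN keeps only tasks rows whose project_id matches an id in projects. Walk through each task:
  - task 1 (Document): project_id=NULL, no match -> dropped
  - task 2 (Migrate): project_id=5 -> matches Phoenix
  - task 3 (Plan): project_id=2 -> matches Atlas
  - task 4 (Research): project_id=4 -> matches Nimbus
  - task 5 (Optimize): project_id=6 -> matches Zeta
  - task 6 (Review): project_id=5 -> matches Phoenix
  - task 7 (Refactor): project_id=1 -> matches Aurora
  - task 8 (Test): project_id=2 -> matches Atlas
  - task 9 (Audit): project_id=3 -> matches Titan
So 1 of 9 rows is dropped.

SQL:
SELECT a.name, b.name AS project
FROM tasks a
INNER JOIN projects b ON a.project_id = b.id

Result:
name     | project
---------+--------
Migrate  | Phoenix
Plan     | Atlas  
Research | Nimbus 
Optimize | Zeta   
Review   | Phoenix
Refactor | Aurora 
Test     | Atlas  
Audit    | Titan  


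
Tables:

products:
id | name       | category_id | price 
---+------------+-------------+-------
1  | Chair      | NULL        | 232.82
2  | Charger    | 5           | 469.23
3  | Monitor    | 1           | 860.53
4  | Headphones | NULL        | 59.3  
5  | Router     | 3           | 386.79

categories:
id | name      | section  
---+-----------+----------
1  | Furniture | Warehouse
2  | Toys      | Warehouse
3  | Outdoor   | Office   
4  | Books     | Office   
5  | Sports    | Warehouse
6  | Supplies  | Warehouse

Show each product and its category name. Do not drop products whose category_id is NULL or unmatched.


LEFT JOIN keeps every row from products (the left table); where category_id has no match in categories, the category columns become NULL. Walk through each product:
  - product 1 (Chair): category_id=NULL, no match -> kept with NULL
  - product 2 (Charger): category_id=5 -> matches Sports
  - product 3 (Monitor): category_id=1 -> matches Furniture
  - product 4 (Headphones): category_id=NULL, no match -> kept with NULL
  - product 5 (Router): category_id=3 -> matches Outdoor
All 5 rows appear; 2 have NULL category.

SQL:
SELECT a.name, b.name AS category
FROM products a
LEFT JOIN categories b ON a.category_id = b.id

Result:
name       | category 
-----------+----------
Chair      | NULL     
Charger    | Sports   
Monitor    | Furniture
Headphones | NULL     
Router     | Outdoor  


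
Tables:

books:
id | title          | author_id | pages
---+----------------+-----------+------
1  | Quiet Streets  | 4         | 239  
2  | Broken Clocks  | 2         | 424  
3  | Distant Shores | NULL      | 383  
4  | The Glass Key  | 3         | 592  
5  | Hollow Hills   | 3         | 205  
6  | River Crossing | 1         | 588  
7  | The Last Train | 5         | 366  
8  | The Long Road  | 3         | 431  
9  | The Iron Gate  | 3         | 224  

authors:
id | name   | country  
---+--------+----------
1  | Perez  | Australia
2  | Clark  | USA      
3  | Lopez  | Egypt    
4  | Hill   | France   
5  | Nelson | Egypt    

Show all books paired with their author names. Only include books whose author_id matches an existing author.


INNER JOIN keeps only books rows whose author_id matches an id in authors. Walk through each book:
  - book 1 (Quiet Streets): author_id=4 -> matches Hill
  - book 2 (Broken Clocks): author_id=2 -> matches Clark
  - book 3 (Distant Shores): author_id=NULL, no match -> dropped
  - book 4 (The Glass Key): author_id=3 -> matches Lopez
  - book 5 (Hollow Hills): author_id=3 -> matches Lopez
  - book 6 (River Crossing): author_id=1 -> matches Perez
  - book 7 (The Last Train): author_id=5 -> matches Nelson
  - book 8 (The Long Road): author_id=3 -> matches Lopez
  - book 9 (The Iron Gate): author_id=3 -> matches Lopez
So 1 of 9 rows is dropped.

SQL:
SELECT a.title, b.name AS author
FROM books a
INNER JOIN authors b ON a.author_id = b.id

Result:
title          | author
---------------+-------
Quiet Streets  | Hill  
Broken Clocks  | Clark 
The Glass Key  | Lopez 
Hollow Hills   | Lopez 
River Crossing | Perez 
The Last Train | Nelson
The Long Road  | Lopez 
The Iron Gate  | Lopez 
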